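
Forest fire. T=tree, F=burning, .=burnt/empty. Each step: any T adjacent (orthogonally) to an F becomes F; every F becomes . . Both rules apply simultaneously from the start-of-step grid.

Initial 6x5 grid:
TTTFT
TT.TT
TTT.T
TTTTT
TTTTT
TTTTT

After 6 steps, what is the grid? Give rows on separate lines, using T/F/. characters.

Step 1: 3 trees catch fire, 1 burn out
  TTF.F
  TT.FT
  TTT.T
  TTTTT
  TTTTT
  TTTTT
Step 2: 2 trees catch fire, 3 burn out
  TF...
  TT..F
  TTT.T
  TTTTT
  TTTTT
  TTTTT
Step 3: 3 trees catch fire, 2 burn out
  F....
  TF...
  TTT.F
  TTTTT
  TTTTT
  TTTTT
Step 4: 3 trees catch fire, 3 burn out
  .....
  F....
  TFT..
  TTTTF
  TTTTT
  TTTTT
Step 5: 5 trees catch fire, 3 burn out
  .....
  .....
  F.F..
  TFTF.
  TTTTF
  TTTTT
Step 6: 5 trees catch fire, 5 burn out
  .....
  .....
  .....
  F.F..
  TFTF.
  TTTTF

.....
.....
.....
F.F..
TFTF.
TTTTF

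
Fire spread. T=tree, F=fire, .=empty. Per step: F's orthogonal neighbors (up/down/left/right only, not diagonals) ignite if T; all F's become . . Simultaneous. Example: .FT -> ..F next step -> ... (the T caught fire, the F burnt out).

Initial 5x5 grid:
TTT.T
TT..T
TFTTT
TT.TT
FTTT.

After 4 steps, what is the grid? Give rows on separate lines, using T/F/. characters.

Step 1: 6 trees catch fire, 2 burn out
  TTT.T
  TF..T
  F.FTT
  FF.TT
  .FTT.
Step 2: 4 trees catch fire, 6 burn out
  TFT.T
  F...T
  ...FT
  ...TT
  ..FT.
Step 3: 5 trees catch fire, 4 burn out
  F.F.T
  ....T
  ....F
  ...FT
  ...F.
Step 4: 2 trees catch fire, 5 burn out
  ....T
  ....F
  .....
  ....F
  .....

....T
....F
.....
....F
.....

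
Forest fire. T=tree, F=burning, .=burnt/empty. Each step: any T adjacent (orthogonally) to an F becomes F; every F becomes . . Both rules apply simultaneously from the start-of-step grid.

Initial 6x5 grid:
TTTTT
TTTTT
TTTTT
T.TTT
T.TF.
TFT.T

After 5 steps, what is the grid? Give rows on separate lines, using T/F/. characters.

Step 1: 4 trees catch fire, 2 burn out
  TTTTT
  TTTTT
  TTTTT
  T.TFT
  T.F..
  F.F.T
Step 2: 4 trees catch fire, 4 burn out
  TTTTT
  TTTTT
  TTTFT
  T.F.F
  F....
  ....T
Step 3: 4 trees catch fire, 4 burn out
  TTTTT
  TTTFT
  TTF.F
  F....
  .....
  ....T
Step 4: 5 trees catch fire, 4 burn out
  TTTFT
  TTF.F
  FF...
  .....
  .....
  ....T
Step 5: 4 trees catch fire, 5 burn out
  TTF.F
  FF...
  .....
  .....
  .....
  ....T

TTF.F
FF...
.....
.....
.....
....T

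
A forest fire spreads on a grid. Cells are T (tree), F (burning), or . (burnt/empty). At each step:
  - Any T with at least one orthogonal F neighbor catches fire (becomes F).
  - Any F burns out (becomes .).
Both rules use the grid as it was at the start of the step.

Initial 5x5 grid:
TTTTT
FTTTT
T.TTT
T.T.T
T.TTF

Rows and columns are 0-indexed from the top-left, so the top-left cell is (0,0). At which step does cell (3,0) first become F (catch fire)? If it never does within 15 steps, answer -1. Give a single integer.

Step 1: cell (3,0)='T' (+5 fires, +2 burnt)
Step 2: cell (3,0)='F' (+5 fires, +5 burnt)
  -> target ignites at step 2
Step 3: cell (3,0)='.' (+7 fires, +5 burnt)
Step 4: cell (3,0)='.' (+2 fires, +7 burnt)
Step 5: cell (3,0)='.' (+0 fires, +2 burnt)
  fire out at step 5

2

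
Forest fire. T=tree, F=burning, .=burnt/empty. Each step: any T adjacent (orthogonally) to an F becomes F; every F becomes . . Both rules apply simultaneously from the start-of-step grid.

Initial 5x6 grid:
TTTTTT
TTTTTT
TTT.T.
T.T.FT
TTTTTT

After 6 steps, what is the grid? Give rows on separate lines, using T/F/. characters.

Step 1: 3 trees catch fire, 1 burn out
  TTTTTT
  TTTTTT
  TTT.F.
  T.T..F
  TTTTFT
Step 2: 3 trees catch fire, 3 burn out
  TTTTTT
  TTTTFT
  TTT...
  T.T...
  TTTF.F
Step 3: 4 trees catch fire, 3 burn out
  TTTTFT
  TTTF.F
  TTT...
  T.T...
  TTF...
Step 4: 5 trees catch fire, 4 burn out
  TTTF.F
  TTF...
  TTT...
  T.F...
  TF....
Step 5: 4 trees catch fire, 5 burn out
  TTF...
  TF....
  TTF...
  T.....
  F.....
Step 6: 4 trees catch fire, 4 burn out
  TF....
  F.....
  TF....
  F.....
  ......

TF....
F.....
TF....
F.....
......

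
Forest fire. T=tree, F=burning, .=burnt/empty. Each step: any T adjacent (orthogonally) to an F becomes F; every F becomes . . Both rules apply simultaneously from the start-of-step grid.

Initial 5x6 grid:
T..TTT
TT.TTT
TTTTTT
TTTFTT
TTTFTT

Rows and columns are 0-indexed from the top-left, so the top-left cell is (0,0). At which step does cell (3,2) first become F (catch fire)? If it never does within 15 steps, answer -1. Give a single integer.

Step 1: cell (3,2)='F' (+5 fires, +2 burnt)
  -> target ignites at step 1
Step 2: cell (3,2)='.' (+7 fires, +5 burnt)
Step 3: cell (3,2)='.' (+6 fires, +7 burnt)
Step 4: cell (3,2)='.' (+4 fires, +6 burnt)
Step 5: cell (3,2)='.' (+2 fires, +4 burnt)
Step 6: cell (3,2)='.' (+1 fires, +2 burnt)
Step 7: cell (3,2)='.' (+0 fires, +1 burnt)
  fire out at step 7

1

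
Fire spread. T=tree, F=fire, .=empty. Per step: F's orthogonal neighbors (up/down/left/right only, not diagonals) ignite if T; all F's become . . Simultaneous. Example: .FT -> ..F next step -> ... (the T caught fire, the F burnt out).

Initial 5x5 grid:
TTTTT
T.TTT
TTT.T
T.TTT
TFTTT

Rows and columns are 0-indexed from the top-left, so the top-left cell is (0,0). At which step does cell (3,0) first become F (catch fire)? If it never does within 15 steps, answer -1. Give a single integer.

Step 1: cell (3,0)='T' (+2 fires, +1 burnt)
Step 2: cell (3,0)='F' (+3 fires, +2 burnt)
  -> target ignites at step 2
Step 3: cell (3,0)='.' (+4 fires, +3 burnt)
Step 4: cell (3,0)='.' (+4 fires, +4 burnt)
Step 5: cell (3,0)='.' (+4 fires, +4 burnt)
Step 6: cell (3,0)='.' (+3 fires, +4 burnt)
Step 7: cell (3,0)='.' (+1 fires, +3 burnt)
Step 8: cell (3,0)='.' (+0 fires, +1 burnt)
  fire out at step 8

2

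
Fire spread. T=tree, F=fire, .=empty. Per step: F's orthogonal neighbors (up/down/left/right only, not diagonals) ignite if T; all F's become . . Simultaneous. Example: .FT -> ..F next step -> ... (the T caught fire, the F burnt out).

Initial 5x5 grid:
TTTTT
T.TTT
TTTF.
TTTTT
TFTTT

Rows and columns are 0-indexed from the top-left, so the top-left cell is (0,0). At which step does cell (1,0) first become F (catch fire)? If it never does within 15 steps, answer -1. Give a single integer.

Step 1: cell (1,0)='T' (+6 fires, +2 burnt)
Step 2: cell (1,0)='T' (+8 fires, +6 burnt)
Step 3: cell (1,0)='T' (+4 fires, +8 burnt)
Step 4: cell (1,0)='F' (+2 fires, +4 burnt)
  -> target ignites at step 4
Step 5: cell (1,0)='.' (+1 fires, +2 burnt)
Step 6: cell (1,0)='.' (+0 fires, +1 burnt)
  fire out at step 6

4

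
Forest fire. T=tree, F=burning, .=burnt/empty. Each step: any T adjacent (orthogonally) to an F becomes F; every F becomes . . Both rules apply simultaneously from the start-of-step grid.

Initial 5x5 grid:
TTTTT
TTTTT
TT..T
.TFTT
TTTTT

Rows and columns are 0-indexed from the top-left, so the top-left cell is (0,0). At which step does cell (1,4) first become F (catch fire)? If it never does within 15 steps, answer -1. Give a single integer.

Step 1: cell (1,4)='T' (+3 fires, +1 burnt)
Step 2: cell (1,4)='T' (+4 fires, +3 burnt)
Step 3: cell (1,4)='T' (+5 fires, +4 burnt)
Step 4: cell (1,4)='F' (+4 fires, +5 burnt)
  -> target ignites at step 4
Step 5: cell (1,4)='.' (+4 fires, +4 burnt)
Step 6: cell (1,4)='.' (+1 fires, +4 burnt)
Step 7: cell (1,4)='.' (+0 fires, +1 burnt)
  fire out at step 7

4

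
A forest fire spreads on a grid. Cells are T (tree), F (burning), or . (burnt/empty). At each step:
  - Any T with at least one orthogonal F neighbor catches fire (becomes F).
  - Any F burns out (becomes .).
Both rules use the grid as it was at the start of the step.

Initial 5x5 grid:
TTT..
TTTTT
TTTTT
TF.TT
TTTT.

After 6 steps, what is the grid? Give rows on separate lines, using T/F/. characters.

Step 1: 3 trees catch fire, 1 burn out
  TTT..
  TTTTT
  TFTTT
  F..TT
  TFTT.
Step 2: 5 trees catch fire, 3 burn out
  TTT..
  TFTTT
  F.FTT
  ...TT
  F.FT.
Step 3: 5 trees catch fire, 5 burn out
  TFT..
  F.FTT
  ...FT
  ...TT
  ...F.
Step 4: 5 trees catch fire, 5 burn out
  F.F..
  ...FT
  ....F
  ...FT
  .....
Step 5: 2 trees catch fire, 5 burn out
  .....
  ....F
  .....
  ....F
  .....
Step 6: 0 trees catch fire, 2 burn out
  .....
  .....
  .....
  .....
  .....

.....
.....
.....
.....
.....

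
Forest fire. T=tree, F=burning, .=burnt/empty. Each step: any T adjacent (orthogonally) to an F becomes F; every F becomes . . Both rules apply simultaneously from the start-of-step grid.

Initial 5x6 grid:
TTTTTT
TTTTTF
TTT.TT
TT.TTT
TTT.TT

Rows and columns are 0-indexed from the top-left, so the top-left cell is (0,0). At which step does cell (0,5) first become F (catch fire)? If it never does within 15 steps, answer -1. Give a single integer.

Step 1: cell (0,5)='F' (+3 fires, +1 burnt)
  -> target ignites at step 1
Step 2: cell (0,5)='.' (+4 fires, +3 burnt)
Step 3: cell (0,5)='.' (+4 fires, +4 burnt)
Step 4: cell (0,5)='.' (+5 fires, +4 burnt)
Step 5: cell (0,5)='.' (+3 fires, +5 burnt)
Step 6: cell (0,5)='.' (+3 fires, +3 burnt)
Step 7: cell (0,5)='.' (+2 fires, +3 burnt)
Step 8: cell (0,5)='.' (+2 fires, +2 burnt)
Step 9: cell (0,5)='.' (+0 fires, +2 burnt)
  fire out at step 9

1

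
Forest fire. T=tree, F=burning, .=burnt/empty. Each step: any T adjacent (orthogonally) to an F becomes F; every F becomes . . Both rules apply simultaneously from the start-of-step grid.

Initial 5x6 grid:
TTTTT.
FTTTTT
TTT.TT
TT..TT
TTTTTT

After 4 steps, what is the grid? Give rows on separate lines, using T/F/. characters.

Step 1: 3 trees catch fire, 1 burn out
  FTTTT.
  .FTTTT
  FTT.TT
  TT..TT
  TTTTTT
Step 2: 4 trees catch fire, 3 burn out
  .FTTT.
  ..FTTT
  .FT.TT
  FT..TT
  TTTTTT
Step 3: 5 trees catch fire, 4 burn out
  ..FTT.
  ...FTT
  ..F.TT
  .F..TT
  FTTTTT
Step 4: 3 trees catch fire, 5 burn out
  ...FT.
  ....FT
  ....TT
  ....TT
  .FTTTT

...FT.
....FT
....TT
....TT
.FTTTT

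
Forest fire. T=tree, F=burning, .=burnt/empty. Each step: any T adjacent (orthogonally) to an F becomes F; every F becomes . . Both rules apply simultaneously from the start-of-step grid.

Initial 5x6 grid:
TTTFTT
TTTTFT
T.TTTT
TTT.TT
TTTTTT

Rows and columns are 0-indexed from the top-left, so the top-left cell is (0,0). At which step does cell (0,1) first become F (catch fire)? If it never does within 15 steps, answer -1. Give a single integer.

Step 1: cell (0,1)='T' (+5 fires, +2 burnt)
Step 2: cell (0,1)='F' (+6 fires, +5 burnt)
  -> target ignites at step 2
Step 3: cell (0,1)='.' (+5 fires, +6 burnt)
Step 4: cell (0,1)='.' (+4 fires, +5 burnt)
Step 5: cell (0,1)='.' (+3 fires, +4 burnt)
Step 6: cell (0,1)='.' (+2 fires, +3 burnt)
Step 7: cell (0,1)='.' (+1 fires, +2 burnt)
Step 8: cell (0,1)='.' (+0 fires, +1 burnt)
  fire out at step 8

2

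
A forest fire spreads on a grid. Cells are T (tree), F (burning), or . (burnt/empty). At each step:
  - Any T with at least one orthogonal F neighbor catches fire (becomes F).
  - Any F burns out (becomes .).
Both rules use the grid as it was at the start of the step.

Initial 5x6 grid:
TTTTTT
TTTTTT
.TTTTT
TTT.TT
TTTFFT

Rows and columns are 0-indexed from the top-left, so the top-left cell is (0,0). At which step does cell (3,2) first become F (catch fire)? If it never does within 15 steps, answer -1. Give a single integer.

Step 1: cell (3,2)='T' (+3 fires, +2 burnt)
Step 2: cell (3,2)='F' (+4 fires, +3 burnt)
  -> target ignites at step 2
Step 3: cell (3,2)='.' (+6 fires, +4 burnt)
Step 4: cell (3,2)='.' (+6 fires, +6 burnt)
Step 5: cell (3,2)='.' (+4 fires, +6 burnt)
Step 6: cell (3,2)='.' (+2 fires, +4 burnt)
Step 7: cell (3,2)='.' (+1 fires, +2 burnt)
Step 8: cell (3,2)='.' (+0 fires, +1 burnt)
  fire out at step 8

2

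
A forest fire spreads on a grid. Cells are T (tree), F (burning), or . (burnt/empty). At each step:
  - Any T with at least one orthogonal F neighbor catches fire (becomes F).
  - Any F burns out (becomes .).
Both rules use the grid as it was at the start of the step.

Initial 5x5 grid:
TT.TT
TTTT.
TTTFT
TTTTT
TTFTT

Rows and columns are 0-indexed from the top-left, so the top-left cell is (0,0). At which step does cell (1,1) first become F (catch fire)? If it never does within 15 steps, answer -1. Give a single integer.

Step 1: cell (1,1)='T' (+7 fires, +2 burnt)
Step 2: cell (1,1)='T' (+7 fires, +7 burnt)
Step 3: cell (1,1)='F' (+4 fires, +7 burnt)
  -> target ignites at step 3
Step 4: cell (1,1)='.' (+2 fires, +4 burnt)
Step 5: cell (1,1)='.' (+1 fires, +2 burnt)
Step 6: cell (1,1)='.' (+0 fires, +1 burnt)
  fire out at step 6

3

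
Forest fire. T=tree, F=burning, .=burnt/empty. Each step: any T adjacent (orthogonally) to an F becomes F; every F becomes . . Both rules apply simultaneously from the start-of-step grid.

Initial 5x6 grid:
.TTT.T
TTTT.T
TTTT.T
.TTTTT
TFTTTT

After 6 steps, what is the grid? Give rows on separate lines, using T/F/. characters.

Step 1: 3 trees catch fire, 1 burn out
  .TTT.T
  TTTT.T
  TTTT.T
  .FTTTT
  F.FTTT
Step 2: 3 trees catch fire, 3 burn out
  .TTT.T
  TTTT.T
  TFTT.T
  ..FTTT
  ...FTT
Step 3: 5 trees catch fire, 3 burn out
  .TTT.T
  TFTT.T
  F.FT.T
  ...FTT
  ....FT
Step 4: 6 trees catch fire, 5 burn out
  .FTT.T
  F.FT.T
  ...F.T
  ....FT
  .....F
Step 5: 3 trees catch fire, 6 burn out
  ..FT.T
  ...F.T
  .....T
  .....F
  ......
Step 6: 2 trees catch fire, 3 burn out
  ...F.T
  .....T
  .....F
  ......
  ......

...F.T
.....T
.....F
......
......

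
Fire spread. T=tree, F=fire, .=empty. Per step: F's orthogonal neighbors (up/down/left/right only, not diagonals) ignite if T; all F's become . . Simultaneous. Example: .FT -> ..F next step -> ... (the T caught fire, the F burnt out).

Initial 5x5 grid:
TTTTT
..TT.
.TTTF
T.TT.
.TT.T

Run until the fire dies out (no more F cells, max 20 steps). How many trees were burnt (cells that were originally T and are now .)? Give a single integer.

Step 1: +1 fires, +1 burnt (F count now 1)
Step 2: +3 fires, +1 burnt (F count now 3)
Step 3: +4 fires, +3 burnt (F count now 4)
Step 4: +3 fires, +4 burnt (F count now 3)
Step 5: +2 fires, +3 burnt (F count now 2)
Step 6: +1 fires, +2 burnt (F count now 1)
Step 7: +0 fires, +1 burnt (F count now 0)
Fire out after step 7
Initially T: 16, now '.': 23
Total burnt (originally-T cells now '.'): 14

Answer: 14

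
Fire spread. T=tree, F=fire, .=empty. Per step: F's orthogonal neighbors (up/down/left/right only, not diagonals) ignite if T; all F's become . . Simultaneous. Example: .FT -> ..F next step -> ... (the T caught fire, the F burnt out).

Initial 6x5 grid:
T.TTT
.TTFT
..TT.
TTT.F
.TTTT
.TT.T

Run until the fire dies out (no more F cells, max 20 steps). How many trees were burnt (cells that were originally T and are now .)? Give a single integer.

Answer: 18

Derivation:
Step 1: +5 fires, +2 burnt (F count now 5)
Step 2: +6 fires, +5 burnt (F count now 6)
Step 3: +2 fires, +6 burnt (F count now 2)
Step 4: +3 fires, +2 burnt (F count now 3)
Step 5: +2 fires, +3 burnt (F count now 2)
Step 6: +0 fires, +2 burnt (F count now 0)
Fire out after step 6
Initially T: 19, now '.': 29
Total burnt (originally-T cells now '.'): 18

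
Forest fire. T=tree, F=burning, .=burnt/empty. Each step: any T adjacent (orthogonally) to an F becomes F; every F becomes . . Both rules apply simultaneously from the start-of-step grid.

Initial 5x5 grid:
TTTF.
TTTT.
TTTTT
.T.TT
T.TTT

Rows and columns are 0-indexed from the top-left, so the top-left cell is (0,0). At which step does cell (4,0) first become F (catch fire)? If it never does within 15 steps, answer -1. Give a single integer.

Step 1: cell (4,0)='T' (+2 fires, +1 burnt)
Step 2: cell (4,0)='T' (+3 fires, +2 burnt)
Step 3: cell (4,0)='T' (+5 fires, +3 burnt)
Step 4: cell (4,0)='T' (+4 fires, +5 burnt)
Step 5: cell (4,0)='T' (+4 fires, +4 burnt)
Step 6: cell (4,0)='T' (+0 fires, +4 burnt)
  fire out at step 6
Target never catches fire within 15 steps

-1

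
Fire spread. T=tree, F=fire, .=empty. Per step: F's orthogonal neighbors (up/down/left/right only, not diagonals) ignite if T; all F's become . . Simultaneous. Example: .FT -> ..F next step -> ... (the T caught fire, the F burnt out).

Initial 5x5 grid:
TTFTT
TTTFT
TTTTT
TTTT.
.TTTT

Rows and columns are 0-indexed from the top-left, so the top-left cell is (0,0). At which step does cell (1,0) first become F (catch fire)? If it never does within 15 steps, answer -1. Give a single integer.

Step 1: cell (1,0)='T' (+5 fires, +2 burnt)
Step 2: cell (1,0)='T' (+6 fires, +5 burnt)
Step 3: cell (1,0)='F' (+4 fires, +6 burnt)
  -> target ignites at step 3
Step 4: cell (1,0)='.' (+4 fires, +4 burnt)
Step 5: cell (1,0)='.' (+2 fires, +4 burnt)
Step 6: cell (1,0)='.' (+0 fires, +2 burnt)
  fire out at step 6

3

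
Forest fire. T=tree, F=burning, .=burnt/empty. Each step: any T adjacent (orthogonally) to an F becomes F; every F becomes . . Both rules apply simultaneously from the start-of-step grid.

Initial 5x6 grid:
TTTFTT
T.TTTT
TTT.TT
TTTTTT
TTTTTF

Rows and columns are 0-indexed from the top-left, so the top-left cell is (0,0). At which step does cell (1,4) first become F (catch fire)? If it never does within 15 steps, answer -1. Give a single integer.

Step 1: cell (1,4)='T' (+5 fires, +2 burnt)
Step 2: cell (1,4)='F' (+7 fires, +5 burnt)
  -> target ignites at step 2
Step 3: cell (1,4)='.' (+6 fires, +7 burnt)
Step 4: cell (1,4)='.' (+4 fires, +6 burnt)
Step 5: cell (1,4)='.' (+3 fires, +4 burnt)
Step 6: cell (1,4)='.' (+1 fires, +3 burnt)
Step 7: cell (1,4)='.' (+0 fires, +1 burnt)
  fire out at step 7

2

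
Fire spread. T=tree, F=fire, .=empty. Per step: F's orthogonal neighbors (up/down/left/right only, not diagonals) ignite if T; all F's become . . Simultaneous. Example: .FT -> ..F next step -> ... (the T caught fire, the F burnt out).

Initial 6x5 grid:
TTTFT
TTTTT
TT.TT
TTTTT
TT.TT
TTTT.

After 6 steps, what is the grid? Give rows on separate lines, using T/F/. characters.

Step 1: 3 trees catch fire, 1 burn out
  TTF.F
  TTTFT
  TT.TT
  TTTTT
  TT.TT
  TTTT.
Step 2: 4 trees catch fire, 3 burn out
  TF...
  TTF.F
  TT.FT
  TTTTT
  TT.TT
  TTTT.
Step 3: 4 trees catch fire, 4 burn out
  F....
  TF...
  TT..F
  TTTFT
  TT.TT
  TTTT.
Step 4: 5 trees catch fire, 4 burn out
  .....
  F....
  TF...
  TTF.F
  TT.FT
  TTTT.
Step 5: 4 trees catch fire, 5 burn out
  .....
  .....
  F....
  TF...
  TT..F
  TTTF.
Step 6: 3 trees catch fire, 4 burn out
  .....
  .....
  .....
  F....
  TF...
  TTF..

.....
.....
.....
F....
TF...
TTF..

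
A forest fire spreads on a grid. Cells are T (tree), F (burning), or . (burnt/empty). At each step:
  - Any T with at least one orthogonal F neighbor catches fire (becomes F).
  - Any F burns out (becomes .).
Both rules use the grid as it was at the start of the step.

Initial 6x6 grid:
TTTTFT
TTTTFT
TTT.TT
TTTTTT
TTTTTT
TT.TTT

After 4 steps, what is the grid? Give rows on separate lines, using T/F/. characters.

Step 1: 5 trees catch fire, 2 burn out
  TTTF.F
  TTTF.F
  TTT.FT
  TTTTTT
  TTTTTT
  TT.TTT
Step 2: 4 trees catch fire, 5 burn out
  TTF...
  TTF...
  TTT..F
  TTTTFT
  TTTTTT
  TT.TTT
Step 3: 6 trees catch fire, 4 burn out
  TF....
  TF....
  TTF...
  TTTF.F
  TTTTFT
  TT.TTT
Step 4: 7 trees catch fire, 6 burn out
  F.....
  F.....
  TF....
  TTF...
  TTTF.F
  TT.TFT

F.....
F.....
TF....
TTF...
TTTF.F
TT.TFT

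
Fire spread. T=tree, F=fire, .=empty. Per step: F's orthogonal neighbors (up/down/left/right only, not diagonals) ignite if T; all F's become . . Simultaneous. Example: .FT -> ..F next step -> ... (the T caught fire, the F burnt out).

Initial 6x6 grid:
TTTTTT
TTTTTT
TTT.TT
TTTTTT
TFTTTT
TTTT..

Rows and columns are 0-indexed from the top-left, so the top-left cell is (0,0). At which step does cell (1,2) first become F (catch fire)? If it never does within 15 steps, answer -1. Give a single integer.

Step 1: cell (1,2)='T' (+4 fires, +1 burnt)
Step 2: cell (1,2)='T' (+6 fires, +4 burnt)
Step 3: cell (1,2)='T' (+6 fires, +6 burnt)
Step 4: cell (1,2)='F' (+5 fires, +6 burnt)
  -> target ignites at step 4
Step 5: cell (1,2)='.' (+5 fires, +5 burnt)
Step 6: cell (1,2)='.' (+3 fires, +5 burnt)
Step 7: cell (1,2)='.' (+2 fires, +3 burnt)
Step 8: cell (1,2)='.' (+1 fires, +2 burnt)
Step 9: cell (1,2)='.' (+0 fires, +1 burnt)
  fire out at step 9

4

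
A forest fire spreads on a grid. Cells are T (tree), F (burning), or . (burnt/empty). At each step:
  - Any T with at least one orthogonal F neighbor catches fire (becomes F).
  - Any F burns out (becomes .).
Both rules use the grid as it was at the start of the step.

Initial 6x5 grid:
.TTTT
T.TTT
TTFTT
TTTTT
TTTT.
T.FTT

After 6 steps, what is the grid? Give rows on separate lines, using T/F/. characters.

Step 1: 6 trees catch fire, 2 burn out
  .TTTT
  T.FTT
  TF.FT
  TTFTT
  TTFT.
  T..FT
Step 2: 9 trees catch fire, 6 burn out
  .TFTT
  T..FT
  F...F
  TF.FT
  TF.F.
  T...F
Step 3: 7 trees catch fire, 9 burn out
  .F.FT
  F...F
  .....
  F...F
  F....
  T....
Step 4: 2 trees catch fire, 7 burn out
  ....F
  .....
  .....
  .....
  .....
  F....
Step 5: 0 trees catch fire, 2 burn out
  .....
  .....
  .....
  .....
  .....
  .....
Step 6: 0 trees catch fire, 0 burn out
  .....
  .....
  .....
  .....
  .....
  .....

.....
.....
.....
.....
.....
.....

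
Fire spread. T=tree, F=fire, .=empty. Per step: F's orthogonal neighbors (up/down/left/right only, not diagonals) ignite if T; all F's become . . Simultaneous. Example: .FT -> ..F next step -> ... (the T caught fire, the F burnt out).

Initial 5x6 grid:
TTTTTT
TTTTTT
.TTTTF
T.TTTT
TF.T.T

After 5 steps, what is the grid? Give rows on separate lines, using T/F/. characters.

Step 1: 4 trees catch fire, 2 burn out
  TTTTTT
  TTTTTF
  .TTTF.
  T.TTTF
  F..T.T
Step 2: 6 trees catch fire, 4 burn out
  TTTTTF
  TTTTF.
  .TTF..
  F.TTF.
  ...T.F
Step 3: 4 trees catch fire, 6 burn out
  TTTTF.
  TTTF..
  .TF...
  ..TF..
  ...T..
Step 4: 5 trees catch fire, 4 burn out
  TTTF..
  TTF...
  .F....
  ..F...
  ...F..
Step 5: 2 trees catch fire, 5 burn out
  TTF...
  TF....
  ......
  ......
  ......

TTF...
TF....
......
......
......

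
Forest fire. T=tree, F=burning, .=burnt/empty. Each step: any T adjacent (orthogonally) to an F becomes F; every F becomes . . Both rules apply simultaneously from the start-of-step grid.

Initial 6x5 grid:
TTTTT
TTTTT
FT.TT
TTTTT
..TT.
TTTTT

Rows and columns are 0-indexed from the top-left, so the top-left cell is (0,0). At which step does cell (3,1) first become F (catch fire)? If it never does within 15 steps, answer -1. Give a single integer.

Step 1: cell (3,1)='T' (+3 fires, +1 burnt)
Step 2: cell (3,1)='F' (+3 fires, +3 burnt)
  -> target ignites at step 2
Step 3: cell (3,1)='.' (+3 fires, +3 burnt)
Step 4: cell (3,1)='.' (+4 fires, +3 burnt)
Step 5: cell (3,1)='.' (+6 fires, +4 burnt)
Step 6: cell (3,1)='.' (+4 fires, +6 burnt)
Step 7: cell (3,1)='.' (+2 fires, +4 burnt)
Step 8: cell (3,1)='.' (+0 fires, +2 burnt)
  fire out at step 8

2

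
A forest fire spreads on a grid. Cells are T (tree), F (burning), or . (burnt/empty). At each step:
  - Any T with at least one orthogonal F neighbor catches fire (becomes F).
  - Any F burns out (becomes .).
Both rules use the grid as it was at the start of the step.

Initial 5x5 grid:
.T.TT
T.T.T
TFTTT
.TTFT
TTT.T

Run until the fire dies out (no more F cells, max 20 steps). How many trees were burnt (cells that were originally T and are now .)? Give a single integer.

Answer: 16

Derivation:
Step 1: +6 fires, +2 burnt (F count now 6)
Step 2: +6 fires, +6 burnt (F count now 6)
Step 3: +2 fires, +6 burnt (F count now 2)
Step 4: +1 fires, +2 burnt (F count now 1)
Step 5: +1 fires, +1 burnt (F count now 1)
Step 6: +0 fires, +1 burnt (F count now 0)
Fire out after step 6
Initially T: 17, now '.': 24
Total burnt (originally-T cells now '.'): 16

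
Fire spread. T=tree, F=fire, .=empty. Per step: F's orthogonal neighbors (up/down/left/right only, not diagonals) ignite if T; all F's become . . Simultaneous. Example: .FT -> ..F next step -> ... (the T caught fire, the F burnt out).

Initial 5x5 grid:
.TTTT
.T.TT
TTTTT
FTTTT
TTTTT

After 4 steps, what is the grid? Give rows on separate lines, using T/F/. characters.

Step 1: 3 trees catch fire, 1 burn out
  .TTTT
  .T.TT
  FTTTT
  .FTTT
  FTTTT
Step 2: 3 trees catch fire, 3 burn out
  .TTTT
  .T.TT
  .FTTT
  ..FTT
  .FTTT
Step 3: 4 trees catch fire, 3 burn out
  .TTTT
  .F.TT
  ..FTT
  ...FT
  ..FTT
Step 4: 4 trees catch fire, 4 burn out
  .FTTT
  ...TT
  ...FT
  ....F
  ...FT

.FTTT
...TT
...FT
....F
...FT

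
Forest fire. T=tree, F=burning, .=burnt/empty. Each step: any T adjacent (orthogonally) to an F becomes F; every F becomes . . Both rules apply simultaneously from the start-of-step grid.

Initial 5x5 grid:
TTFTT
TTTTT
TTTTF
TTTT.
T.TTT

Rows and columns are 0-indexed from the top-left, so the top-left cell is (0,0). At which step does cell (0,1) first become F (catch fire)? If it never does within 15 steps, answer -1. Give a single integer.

Step 1: cell (0,1)='F' (+5 fires, +2 burnt)
  -> target ignites at step 1
Step 2: cell (0,1)='.' (+6 fires, +5 burnt)
Step 3: cell (0,1)='.' (+4 fires, +6 burnt)
Step 4: cell (0,1)='.' (+4 fires, +4 burnt)
Step 5: cell (0,1)='.' (+1 fires, +4 burnt)
Step 6: cell (0,1)='.' (+1 fires, +1 burnt)
Step 7: cell (0,1)='.' (+0 fires, +1 burnt)
  fire out at step 7

1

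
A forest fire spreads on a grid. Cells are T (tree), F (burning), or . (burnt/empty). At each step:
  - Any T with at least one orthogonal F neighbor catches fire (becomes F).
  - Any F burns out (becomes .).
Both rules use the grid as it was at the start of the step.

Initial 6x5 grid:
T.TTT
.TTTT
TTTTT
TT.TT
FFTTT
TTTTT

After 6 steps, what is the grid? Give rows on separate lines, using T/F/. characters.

Step 1: 5 trees catch fire, 2 burn out
  T.TTT
  .TTTT
  TTTTT
  FF.TT
  ..FTT
  FFTTT
Step 2: 4 trees catch fire, 5 burn out
  T.TTT
  .TTTT
  FFTTT
  ...TT
  ...FT
  ..FTT
Step 3: 5 trees catch fire, 4 burn out
  T.TTT
  .FTTT
  ..FTT
  ...FT
  ....F
  ...FT
Step 4: 4 trees catch fire, 5 burn out
  T.TTT
  ..FTT
  ...FT
  ....F
  .....
  ....F
Step 5: 3 trees catch fire, 4 burn out
  T.FTT
  ...FT
  ....F
  .....
  .....
  .....
Step 6: 2 trees catch fire, 3 burn out
  T..FT
  ....F
  .....
  .....
  .....
  .....

T..FT
....F
.....
.....
.....
.....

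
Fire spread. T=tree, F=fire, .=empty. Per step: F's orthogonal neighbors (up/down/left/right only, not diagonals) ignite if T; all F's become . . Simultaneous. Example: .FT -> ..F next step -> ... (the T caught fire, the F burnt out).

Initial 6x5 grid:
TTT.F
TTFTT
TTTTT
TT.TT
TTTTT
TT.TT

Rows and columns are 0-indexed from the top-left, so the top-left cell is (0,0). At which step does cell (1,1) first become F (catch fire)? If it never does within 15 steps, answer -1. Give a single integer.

Step 1: cell (1,1)='F' (+5 fires, +2 burnt)
  -> target ignites at step 1
Step 2: cell (1,1)='.' (+5 fires, +5 burnt)
Step 3: cell (1,1)='.' (+5 fires, +5 burnt)
Step 4: cell (1,1)='.' (+4 fires, +5 burnt)
Step 5: cell (1,1)='.' (+5 fires, +4 burnt)
Step 6: cell (1,1)='.' (+1 fires, +5 burnt)
Step 7: cell (1,1)='.' (+0 fires, +1 burnt)
  fire out at step 7

1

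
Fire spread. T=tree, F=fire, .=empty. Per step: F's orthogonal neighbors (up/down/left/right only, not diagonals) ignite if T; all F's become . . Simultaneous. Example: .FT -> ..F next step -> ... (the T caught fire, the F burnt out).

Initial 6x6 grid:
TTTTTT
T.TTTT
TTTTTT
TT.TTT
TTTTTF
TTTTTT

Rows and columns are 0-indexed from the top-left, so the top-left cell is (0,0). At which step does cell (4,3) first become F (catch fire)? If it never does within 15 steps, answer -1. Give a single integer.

Step 1: cell (4,3)='T' (+3 fires, +1 burnt)
Step 2: cell (4,3)='F' (+4 fires, +3 burnt)
  -> target ignites at step 2
Step 3: cell (4,3)='.' (+5 fires, +4 burnt)
Step 4: cell (4,3)='.' (+5 fires, +5 burnt)
Step 5: cell (4,3)='.' (+6 fires, +5 burnt)
Step 6: cell (4,3)='.' (+5 fires, +6 burnt)
Step 7: cell (4,3)='.' (+2 fires, +5 burnt)
Step 8: cell (4,3)='.' (+2 fires, +2 burnt)
Step 9: cell (4,3)='.' (+1 fires, +2 burnt)
Step 10: cell (4,3)='.' (+0 fires, +1 burnt)
  fire out at step 10

2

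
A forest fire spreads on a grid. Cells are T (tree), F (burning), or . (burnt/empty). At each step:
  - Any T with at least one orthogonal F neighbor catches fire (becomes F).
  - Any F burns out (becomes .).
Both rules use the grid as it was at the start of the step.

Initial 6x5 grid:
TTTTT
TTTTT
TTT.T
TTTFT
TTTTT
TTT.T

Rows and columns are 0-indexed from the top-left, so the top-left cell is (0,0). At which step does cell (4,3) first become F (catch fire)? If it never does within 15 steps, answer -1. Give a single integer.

Step 1: cell (4,3)='F' (+3 fires, +1 burnt)
  -> target ignites at step 1
Step 2: cell (4,3)='.' (+5 fires, +3 burnt)
Step 3: cell (4,3)='.' (+7 fires, +5 burnt)
Step 4: cell (4,3)='.' (+7 fires, +7 burnt)
Step 5: cell (4,3)='.' (+4 fires, +7 burnt)
Step 6: cell (4,3)='.' (+1 fires, +4 burnt)
Step 7: cell (4,3)='.' (+0 fires, +1 burnt)
  fire out at step 7

1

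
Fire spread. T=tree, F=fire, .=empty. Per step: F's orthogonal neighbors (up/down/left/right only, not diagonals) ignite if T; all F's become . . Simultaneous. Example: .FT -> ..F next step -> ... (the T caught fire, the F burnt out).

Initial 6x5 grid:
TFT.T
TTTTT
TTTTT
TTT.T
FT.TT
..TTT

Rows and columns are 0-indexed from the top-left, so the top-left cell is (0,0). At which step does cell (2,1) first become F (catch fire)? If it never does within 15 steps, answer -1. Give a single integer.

Step 1: cell (2,1)='T' (+5 fires, +2 burnt)
Step 2: cell (2,1)='F' (+5 fires, +5 burnt)
  -> target ignites at step 2
Step 3: cell (2,1)='.' (+3 fires, +5 burnt)
Step 4: cell (2,1)='.' (+2 fires, +3 burnt)
Step 5: cell (2,1)='.' (+2 fires, +2 burnt)
Step 6: cell (2,1)='.' (+1 fires, +2 burnt)
Step 7: cell (2,1)='.' (+1 fires, +1 burnt)
Step 8: cell (2,1)='.' (+2 fires, +1 burnt)
Step 9: cell (2,1)='.' (+1 fires, +2 burnt)
Step 10: cell (2,1)='.' (+1 fires, +1 burnt)
Step 11: cell (2,1)='.' (+0 fires, +1 burnt)
  fire out at step 11

2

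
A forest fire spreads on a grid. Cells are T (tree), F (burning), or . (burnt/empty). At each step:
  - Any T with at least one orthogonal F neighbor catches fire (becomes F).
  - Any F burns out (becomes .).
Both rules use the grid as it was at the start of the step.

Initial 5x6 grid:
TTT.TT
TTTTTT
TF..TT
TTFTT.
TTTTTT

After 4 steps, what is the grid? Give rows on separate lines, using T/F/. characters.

Step 1: 5 trees catch fire, 2 burn out
  TTT.TT
  TFTTTT
  F...TT
  TF.FT.
  TTFTTT
Step 2: 7 trees catch fire, 5 burn out
  TFT.TT
  F.FTTT
  ....TT
  F...F.
  TF.FTT
Step 3: 6 trees catch fire, 7 burn out
  F.F.TT
  ...FTT
  ....FT
  ......
  F...FT
Step 4: 3 trees catch fire, 6 burn out
  ....TT
  ....FT
  .....F
  ......
  .....F

....TT
....FT
.....F
......
.....F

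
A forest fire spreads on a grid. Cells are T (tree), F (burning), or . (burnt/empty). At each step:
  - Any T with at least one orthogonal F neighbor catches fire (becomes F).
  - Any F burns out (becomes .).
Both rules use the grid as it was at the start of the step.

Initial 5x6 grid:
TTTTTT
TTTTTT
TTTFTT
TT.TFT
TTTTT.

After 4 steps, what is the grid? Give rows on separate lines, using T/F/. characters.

Step 1: 6 trees catch fire, 2 burn out
  TTTTTT
  TTTFTT
  TTF.FT
  TT.F.F
  TTTTF.
Step 2: 6 trees catch fire, 6 burn out
  TTTFTT
  TTF.FT
  TF...F
  TT....
  TTTF..
Step 3: 7 trees catch fire, 6 burn out
  TTF.FT
  TF...F
  F.....
  TF....
  TTF...
Step 4: 5 trees catch fire, 7 burn out
  TF...F
  F.....
  ......
  F.....
  TF....

TF...F
F.....
......
F.....
TF....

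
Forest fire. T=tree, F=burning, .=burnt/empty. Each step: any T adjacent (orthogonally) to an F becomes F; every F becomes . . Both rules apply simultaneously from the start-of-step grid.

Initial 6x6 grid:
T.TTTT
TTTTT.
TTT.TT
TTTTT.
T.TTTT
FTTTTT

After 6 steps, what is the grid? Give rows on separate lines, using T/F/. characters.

Step 1: 2 trees catch fire, 1 burn out
  T.TTTT
  TTTTT.
  TTT.TT
  TTTTT.
  F.TTTT
  .FTTTT
Step 2: 2 trees catch fire, 2 burn out
  T.TTTT
  TTTTT.
  TTT.TT
  FTTTT.
  ..TTTT
  ..FTTT
Step 3: 4 trees catch fire, 2 burn out
  T.TTTT
  TTTTT.
  FTT.TT
  .FTTT.
  ..FTTT
  ...FTT
Step 4: 5 trees catch fire, 4 burn out
  T.TTTT
  FTTTT.
  .FT.TT
  ..FTT.
  ...FTT
  ....FT
Step 5: 6 trees catch fire, 5 burn out
  F.TTTT
  .FTTT.
  ..F.TT
  ...FT.
  ....FT
  .....F
Step 6: 3 trees catch fire, 6 burn out
  ..TTTT
  ..FTT.
  ....TT
  ....F.
  .....F
  ......

..TTTT
..FTT.
....TT
....F.
.....F
......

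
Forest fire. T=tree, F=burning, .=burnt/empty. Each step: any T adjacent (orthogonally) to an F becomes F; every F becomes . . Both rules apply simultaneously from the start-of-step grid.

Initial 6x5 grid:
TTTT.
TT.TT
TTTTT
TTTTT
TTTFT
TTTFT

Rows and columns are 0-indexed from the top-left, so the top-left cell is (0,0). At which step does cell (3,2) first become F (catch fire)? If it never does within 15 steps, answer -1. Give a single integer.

Step 1: cell (3,2)='T' (+5 fires, +2 burnt)
Step 2: cell (3,2)='F' (+5 fires, +5 burnt)
  -> target ignites at step 2
Step 3: cell (3,2)='.' (+6 fires, +5 burnt)
Step 4: cell (3,2)='.' (+4 fires, +6 burnt)
Step 5: cell (3,2)='.' (+3 fires, +4 burnt)
Step 6: cell (3,2)='.' (+2 fires, +3 burnt)
Step 7: cell (3,2)='.' (+1 fires, +2 burnt)
Step 8: cell (3,2)='.' (+0 fires, +1 burnt)
  fire out at step 8

2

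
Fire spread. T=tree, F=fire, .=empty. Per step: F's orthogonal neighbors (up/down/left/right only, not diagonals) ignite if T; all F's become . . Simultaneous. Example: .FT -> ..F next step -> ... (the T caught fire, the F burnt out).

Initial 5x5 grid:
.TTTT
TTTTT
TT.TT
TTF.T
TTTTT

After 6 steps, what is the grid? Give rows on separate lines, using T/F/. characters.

Step 1: 2 trees catch fire, 1 burn out
  .TTTT
  TTTTT
  TT.TT
  TF..T
  TTFTT
Step 2: 4 trees catch fire, 2 burn out
  .TTTT
  TTTTT
  TF.TT
  F...T
  TF.FT
Step 3: 4 trees catch fire, 4 burn out
  .TTTT
  TFTTT
  F..TT
  ....T
  F...F
Step 4: 4 trees catch fire, 4 burn out
  .FTTT
  F.FTT
  ...TT
  ....F
  .....
Step 5: 3 trees catch fire, 4 burn out
  ..FTT
  ...FT
  ...TF
  .....
  .....
Step 6: 3 trees catch fire, 3 burn out
  ...FT
  ....F
  ...F.
  .....
  .....

...FT
....F
...F.
.....
.....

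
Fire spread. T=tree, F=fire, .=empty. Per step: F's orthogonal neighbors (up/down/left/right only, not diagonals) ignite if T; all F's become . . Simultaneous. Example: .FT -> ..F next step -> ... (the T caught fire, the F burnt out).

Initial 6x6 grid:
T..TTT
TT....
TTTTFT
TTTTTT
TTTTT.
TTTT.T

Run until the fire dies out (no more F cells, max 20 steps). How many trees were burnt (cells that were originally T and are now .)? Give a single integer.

Step 1: +3 fires, +1 burnt (F count now 3)
Step 2: +4 fires, +3 burnt (F count now 4)
Step 3: +3 fires, +4 burnt (F count now 3)
Step 4: +5 fires, +3 burnt (F count now 5)
Step 5: +4 fires, +5 burnt (F count now 4)
Step 6: +3 fires, +4 burnt (F count now 3)
Step 7: +1 fires, +3 burnt (F count now 1)
Step 8: +0 fires, +1 burnt (F count now 0)
Fire out after step 8
Initially T: 27, now '.': 32
Total burnt (originally-T cells now '.'): 23

Answer: 23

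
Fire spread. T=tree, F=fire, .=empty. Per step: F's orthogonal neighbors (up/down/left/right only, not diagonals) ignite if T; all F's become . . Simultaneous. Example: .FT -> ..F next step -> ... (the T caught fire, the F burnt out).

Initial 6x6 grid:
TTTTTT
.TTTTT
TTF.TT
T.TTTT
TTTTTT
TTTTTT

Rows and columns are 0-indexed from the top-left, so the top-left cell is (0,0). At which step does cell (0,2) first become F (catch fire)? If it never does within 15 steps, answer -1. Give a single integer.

Step 1: cell (0,2)='T' (+3 fires, +1 burnt)
Step 2: cell (0,2)='F' (+6 fires, +3 burnt)
  -> target ignites at step 2
Step 3: cell (0,2)='.' (+8 fires, +6 burnt)
Step 4: cell (0,2)='.' (+9 fires, +8 burnt)
Step 5: cell (0,2)='.' (+5 fires, +9 burnt)
Step 6: cell (0,2)='.' (+1 fires, +5 burnt)
Step 7: cell (0,2)='.' (+0 fires, +1 burnt)
  fire out at step 7

2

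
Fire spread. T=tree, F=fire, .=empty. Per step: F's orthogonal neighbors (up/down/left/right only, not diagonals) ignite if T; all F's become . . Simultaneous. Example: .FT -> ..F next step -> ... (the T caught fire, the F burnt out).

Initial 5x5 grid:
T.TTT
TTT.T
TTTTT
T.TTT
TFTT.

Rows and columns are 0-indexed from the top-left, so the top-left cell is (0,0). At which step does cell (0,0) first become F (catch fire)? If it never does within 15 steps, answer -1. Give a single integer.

Step 1: cell (0,0)='T' (+2 fires, +1 burnt)
Step 2: cell (0,0)='T' (+3 fires, +2 burnt)
Step 3: cell (0,0)='T' (+3 fires, +3 burnt)
Step 4: cell (0,0)='T' (+5 fires, +3 burnt)
Step 5: cell (0,0)='F' (+4 fires, +5 burnt)
  -> target ignites at step 5
Step 6: cell (0,0)='.' (+2 fires, +4 burnt)
Step 7: cell (0,0)='.' (+1 fires, +2 burnt)
Step 8: cell (0,0)='.' (+0 fires, +1 burnt)
  fire out at step 8

5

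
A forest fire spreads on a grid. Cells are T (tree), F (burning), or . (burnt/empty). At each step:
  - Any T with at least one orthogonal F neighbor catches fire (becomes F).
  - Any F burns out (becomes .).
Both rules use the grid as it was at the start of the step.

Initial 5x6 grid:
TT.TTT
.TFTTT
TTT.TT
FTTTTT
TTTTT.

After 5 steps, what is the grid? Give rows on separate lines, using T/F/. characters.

Step 1: 6 trees catch fire, 2 burn out
  TT.TTT
  .F.FTT
  FTF.TT
  .FTTTT
  FTTTT.
Step 2: 6 trees catch fire, 6 burn out
  TF.FTT
  ....FT
  .F..TT
  ..FTTT
  .FTTT.
Step 3: 6 trees catch fire, 6 burn out
  F...FT
  .....F
  ....FT
  ...FTT
  ..FTT.
Step 4: 4 trees catch fire, 6 burn out
  .....F
  ......
  .....F
  ....FT
  ...FT.
Step 5: 2 trees catch fire, 4 burn out
  ......
  ......
  ......
  .....F
  ....F.

......
......
......
.....F
....F.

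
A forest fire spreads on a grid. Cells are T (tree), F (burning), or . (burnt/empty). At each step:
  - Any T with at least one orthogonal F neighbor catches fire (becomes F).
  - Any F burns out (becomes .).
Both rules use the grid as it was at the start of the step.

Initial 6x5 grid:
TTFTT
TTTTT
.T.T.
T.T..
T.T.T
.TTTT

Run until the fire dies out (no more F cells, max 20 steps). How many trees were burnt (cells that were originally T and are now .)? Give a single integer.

Answer: 11

Derivation:
Step 1: +3 fires, +1 burnt (F count now 3)
Step 2: +4 fires, +3 burnt (F count now 4)
Step 3: +4 fires, +4 burnt (F count now 4)
Step 4: +0 fires, +4 burnt (F count now 0)
Fire out after step 4
Initially T: 20, now '.': 21
Total burnt (originally-T cells now '.'): 11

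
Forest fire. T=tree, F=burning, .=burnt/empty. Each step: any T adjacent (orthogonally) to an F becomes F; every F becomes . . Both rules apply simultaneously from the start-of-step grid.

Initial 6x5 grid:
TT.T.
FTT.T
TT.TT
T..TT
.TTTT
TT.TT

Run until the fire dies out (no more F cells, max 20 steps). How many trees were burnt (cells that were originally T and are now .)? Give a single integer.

Step 1: +3 fires, +1 burnt (F count now 3)
Step 2: +4 fires, +3 burnt (F count now 4)
Step 3: +0 fires, +4 burnt (F count now 0)
Fire out after step 3
Initially T: 21, now '.': 16
Total burnt (originally-T cells now '.'): 7

Answer: 7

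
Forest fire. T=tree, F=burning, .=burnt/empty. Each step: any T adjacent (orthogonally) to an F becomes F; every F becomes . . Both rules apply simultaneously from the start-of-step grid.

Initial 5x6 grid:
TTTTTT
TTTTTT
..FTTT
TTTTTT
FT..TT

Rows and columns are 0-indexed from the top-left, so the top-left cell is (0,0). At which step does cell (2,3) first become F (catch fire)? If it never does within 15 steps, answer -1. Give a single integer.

Step 1: cell (2,3)='F' (+5 fires, +2 burnt)
  -> target ignites at step 1
Step 2: cell (2,3)='.' (+6 fires, +5 burnt)
Step 3: cell (2,3)='.' (+6 fires, +6 burnt)
Step 4: cell (2,3)='.' (+5 fires, +6 burnt)
Step 5: cell (2,3)='.' (+2 fires, +5 burnt)
Step 6: cell (2,3)='.' (+0 fires, +2 burnt)
  fire out at step 6

1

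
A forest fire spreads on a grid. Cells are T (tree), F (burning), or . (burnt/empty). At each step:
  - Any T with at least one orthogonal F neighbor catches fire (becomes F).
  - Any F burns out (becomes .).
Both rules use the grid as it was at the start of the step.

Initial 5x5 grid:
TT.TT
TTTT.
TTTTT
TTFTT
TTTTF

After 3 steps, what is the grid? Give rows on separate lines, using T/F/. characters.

Step 1: 6 trees catch fire, 2 burn out
  TT.TT
  TTTT.
  TTFTT
  TF.FF
  TTFF.
Step 2: 6 trees catch fire, 6 burn out
  TT.TT
  TTFT.
  TF.FF
  F....
  TF...
Step 3: 4 trees catch fire, 6 burn out
  TT.TT
  TF.F.
  F....
  .....
  F....

TT.TT
TF.F.
F....
.....
F....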